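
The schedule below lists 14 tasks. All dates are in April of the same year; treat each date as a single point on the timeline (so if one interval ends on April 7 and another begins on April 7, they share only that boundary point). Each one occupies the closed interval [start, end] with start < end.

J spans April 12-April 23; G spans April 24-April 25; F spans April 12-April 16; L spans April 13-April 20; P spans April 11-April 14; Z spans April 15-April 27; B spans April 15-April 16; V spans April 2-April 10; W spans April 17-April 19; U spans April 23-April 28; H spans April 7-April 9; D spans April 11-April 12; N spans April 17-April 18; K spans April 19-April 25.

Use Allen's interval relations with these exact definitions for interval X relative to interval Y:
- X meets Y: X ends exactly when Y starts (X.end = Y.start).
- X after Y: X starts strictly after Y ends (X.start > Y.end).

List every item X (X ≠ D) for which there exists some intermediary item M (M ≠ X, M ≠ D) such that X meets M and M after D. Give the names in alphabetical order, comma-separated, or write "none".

Target D = [April 11, April 12].
Intermediaries M with M after D: B, G, K, L, N, U, W, Z.
Via B — items with X meets B: none.
Via G — items with X meets G: none.
Via K — items with X meets K: W.
Via L — items with X meets L: none.
Via N — items with X meets N: none.
Via U — items with X meets U: J.
Via W — items with X meets W: none.
Via Z — items with X meets Z: none.
Union: J, W.

J, W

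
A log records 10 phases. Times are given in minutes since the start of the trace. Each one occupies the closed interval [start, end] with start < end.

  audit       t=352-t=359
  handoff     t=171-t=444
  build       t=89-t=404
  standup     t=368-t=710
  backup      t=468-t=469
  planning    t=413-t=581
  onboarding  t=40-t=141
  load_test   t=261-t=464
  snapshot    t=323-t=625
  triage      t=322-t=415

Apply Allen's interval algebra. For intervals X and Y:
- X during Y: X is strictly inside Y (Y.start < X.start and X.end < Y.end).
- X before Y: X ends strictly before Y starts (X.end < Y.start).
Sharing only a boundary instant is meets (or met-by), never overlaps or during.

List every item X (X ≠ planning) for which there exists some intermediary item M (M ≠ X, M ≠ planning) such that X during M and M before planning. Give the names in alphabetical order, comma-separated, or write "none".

audit

Target planning = [t=413, t=581].
Intermediaries M with M before planning: audit, build, onboarding.
Via audit — items with X during audit: none.
Via build — items with X during build: audit.
Via onboarding — items with X during onboarding: none.
Union: audit.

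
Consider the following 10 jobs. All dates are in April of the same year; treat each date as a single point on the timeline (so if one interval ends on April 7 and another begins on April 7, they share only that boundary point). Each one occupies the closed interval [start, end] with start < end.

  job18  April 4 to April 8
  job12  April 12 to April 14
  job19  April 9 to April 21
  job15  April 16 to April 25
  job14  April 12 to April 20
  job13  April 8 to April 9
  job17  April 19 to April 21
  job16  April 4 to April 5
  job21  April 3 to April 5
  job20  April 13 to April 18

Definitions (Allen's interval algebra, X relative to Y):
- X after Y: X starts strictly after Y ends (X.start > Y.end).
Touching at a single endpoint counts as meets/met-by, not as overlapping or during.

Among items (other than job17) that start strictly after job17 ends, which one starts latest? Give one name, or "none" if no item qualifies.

Target job17 = [April 19, April 21].
job12 [April 12, April 14] → before → excluded.
job13 [April 8, April 9] → before → excluded.
job14 [April 12, April 20] → overlaps → excluded.
job15 [April 16, April 25] → contains → excluded.
job16 [April 4, April 5] → before → excluded.
job18 [April 4, April 8] → before → excluded.
job19 [April 9, April 21] → finished-by → excluded.
job20 [April 13, April 18] → before → excluded.
job21 [April 3, April 5] → before → excluded.
No candidates → none.

none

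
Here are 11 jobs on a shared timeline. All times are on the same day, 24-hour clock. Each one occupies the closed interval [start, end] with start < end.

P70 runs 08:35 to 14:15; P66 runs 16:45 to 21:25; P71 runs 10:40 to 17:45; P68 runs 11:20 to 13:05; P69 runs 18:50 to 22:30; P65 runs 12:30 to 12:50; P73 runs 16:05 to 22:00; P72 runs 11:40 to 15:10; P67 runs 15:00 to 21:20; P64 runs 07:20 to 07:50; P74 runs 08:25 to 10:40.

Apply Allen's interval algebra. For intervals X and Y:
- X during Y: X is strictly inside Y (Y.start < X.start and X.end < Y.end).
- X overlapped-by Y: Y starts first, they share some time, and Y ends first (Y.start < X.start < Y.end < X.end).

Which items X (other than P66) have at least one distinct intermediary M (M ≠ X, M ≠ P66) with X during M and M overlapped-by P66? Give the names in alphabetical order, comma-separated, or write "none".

Target P66 = [16:45, 21:25].
Intermediaries M with M overlapped-by P66: P69.
Via P69 — items with X during P69: none.
Union: none.

none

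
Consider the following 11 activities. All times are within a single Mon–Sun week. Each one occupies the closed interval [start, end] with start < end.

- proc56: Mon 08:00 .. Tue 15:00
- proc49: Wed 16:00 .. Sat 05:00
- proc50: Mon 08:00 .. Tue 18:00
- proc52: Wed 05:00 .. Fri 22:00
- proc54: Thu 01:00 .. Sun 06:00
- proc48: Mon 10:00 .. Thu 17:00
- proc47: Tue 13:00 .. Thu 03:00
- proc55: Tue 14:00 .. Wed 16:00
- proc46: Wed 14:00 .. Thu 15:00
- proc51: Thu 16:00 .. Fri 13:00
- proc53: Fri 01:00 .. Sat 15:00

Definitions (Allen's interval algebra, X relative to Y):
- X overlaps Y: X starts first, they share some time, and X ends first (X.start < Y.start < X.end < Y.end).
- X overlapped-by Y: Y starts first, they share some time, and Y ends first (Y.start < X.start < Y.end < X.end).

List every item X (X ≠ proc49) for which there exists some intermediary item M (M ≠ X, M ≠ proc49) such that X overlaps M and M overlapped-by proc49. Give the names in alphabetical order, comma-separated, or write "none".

proc46, proc47, proc48, proc51, proc52

Target proc49 = [Wed 16:00, Sat 05:00].
Intermediaries M with M overlapped-by proc49: proc53, proc54.
Via proc53 — items with X overlaps proc53: proc51, proc52.
Via proc54 — items with X overlaps proc54: proc46, proc47, proc48, proc52.
Union: proc46, proc47, proc48, proc51, proc52.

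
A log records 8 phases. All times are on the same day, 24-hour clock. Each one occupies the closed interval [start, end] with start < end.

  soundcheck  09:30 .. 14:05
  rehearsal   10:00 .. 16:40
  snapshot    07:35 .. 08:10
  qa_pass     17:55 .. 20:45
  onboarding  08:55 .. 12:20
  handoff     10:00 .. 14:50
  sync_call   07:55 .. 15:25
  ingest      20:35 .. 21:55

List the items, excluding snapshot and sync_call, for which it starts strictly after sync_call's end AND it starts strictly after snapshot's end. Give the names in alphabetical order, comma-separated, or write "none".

Conditions: its start is strictly after sync_call's end (X.start > 15:25) AND its start is strictly after snapshot's end (X.start > 08:10).
handoff: start 10:00 > 15:25? ✗; start 10:00 > 08:10? ✓ → no.
ingest: start 20:35 > 15:25? ✓; start 20:35 > 08:10? ✓ → yes.
onboarding: start 08:55 > 15:25? ✗; start 08:55 > 08:10? ✓ → no.
qa_pass: start 17:55 > 15:25? ✓; start 17:55 > 08:10? ✓ → yes.
rehearsal: start 10:00 > 15:25? ✗; start 10:00 > 08:10? ✓ → no.
soundcheck: start 09:30 > 15:25? ✗; start 09:30 > 08:10? ✓ → no.
Result: ingest, qa_pass.

ingest, qa_pass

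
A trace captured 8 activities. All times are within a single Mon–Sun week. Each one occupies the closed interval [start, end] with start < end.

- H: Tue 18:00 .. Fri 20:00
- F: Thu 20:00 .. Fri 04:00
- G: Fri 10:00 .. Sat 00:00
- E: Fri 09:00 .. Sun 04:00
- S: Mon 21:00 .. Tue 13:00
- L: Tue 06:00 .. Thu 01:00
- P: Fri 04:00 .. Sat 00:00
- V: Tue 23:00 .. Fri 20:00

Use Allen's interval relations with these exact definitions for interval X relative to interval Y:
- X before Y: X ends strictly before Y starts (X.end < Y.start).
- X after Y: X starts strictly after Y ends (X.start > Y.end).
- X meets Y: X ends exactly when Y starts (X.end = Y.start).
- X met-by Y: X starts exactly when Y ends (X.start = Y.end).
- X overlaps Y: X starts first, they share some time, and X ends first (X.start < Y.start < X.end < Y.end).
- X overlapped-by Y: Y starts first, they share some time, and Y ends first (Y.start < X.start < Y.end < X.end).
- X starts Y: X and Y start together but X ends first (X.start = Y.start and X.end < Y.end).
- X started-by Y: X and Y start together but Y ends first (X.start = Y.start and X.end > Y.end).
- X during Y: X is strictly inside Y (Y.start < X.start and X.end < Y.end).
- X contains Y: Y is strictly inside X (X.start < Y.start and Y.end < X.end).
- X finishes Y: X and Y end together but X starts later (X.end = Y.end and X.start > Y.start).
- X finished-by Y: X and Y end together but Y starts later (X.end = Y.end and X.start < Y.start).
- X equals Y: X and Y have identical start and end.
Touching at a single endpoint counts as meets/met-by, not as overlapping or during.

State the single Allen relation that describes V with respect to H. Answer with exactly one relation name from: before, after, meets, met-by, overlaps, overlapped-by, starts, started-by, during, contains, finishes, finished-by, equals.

finishes

V = [Tue 23:00, Fri 20:00]; H = [Tue 18:00, Fri 20:00].
Compare endpoints: V.start > H.start, V.start < H.end, V.end > H.start, V.end = H.end.
That pattern is 'finishes'.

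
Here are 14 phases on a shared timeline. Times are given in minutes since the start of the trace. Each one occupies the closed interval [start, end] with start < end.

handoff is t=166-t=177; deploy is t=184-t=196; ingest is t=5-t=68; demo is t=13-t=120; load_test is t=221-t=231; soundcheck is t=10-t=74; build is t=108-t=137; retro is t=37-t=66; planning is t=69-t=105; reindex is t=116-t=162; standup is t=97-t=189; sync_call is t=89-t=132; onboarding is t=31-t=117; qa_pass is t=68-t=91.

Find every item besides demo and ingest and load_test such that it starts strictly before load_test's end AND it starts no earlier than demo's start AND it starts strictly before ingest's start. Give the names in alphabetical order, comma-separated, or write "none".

none

Conditions: its start is strictly before load_test's end (X.start < t=231) AND its start is no earlier than demo's start (X.start >= t=13) AND its start is strictly before ingest's start (X.start < t=5).
build: start t=108 < t=231? ✓; start t=108 >= t=13? ✓; start t=108 < t=5? ✗ → no.
deploy: start t=184 < t=231? ✓; start t=184 >= t=13? ✓; start t=184 < t=5? ✗ → no.
handoff: start t=166 < t=231? ✓; start t=166 >= t=13? ✓; start t=166 < t=5? ✗ → no.
onboarding: start t=31 < t=231? ✓; start t=31 >= t=13? ✓; start t=31 < t=5? ✗ → no.
planning: start t=69 < t=231? ✓; start t=69 >= t=13? ✓; start t=69 < t=5? ✗ → no.
qa_pass: start t=68 < t=231? ✓; start t=68 >= t=13? ✓; start t=68 < t=5? ✗ → no.
reindex: start t=116 < t=231? ✓; start t=116 >= t=13? ✓; start t=116 < t=5? ✗ → no.
retro: start t=37 < t=231? ✓; start t=37 >= t=13? ✓; start t=37 < t=5? ✗ → no.
soundcheck: start t=10 < t=231? ✓; start t=10 >= t=13? ✗; start t=10 < t=5? ✗ → no.
standup: start t=97 < t=231? ✓; start t=97 >= t=13? ✓; start t=97 < t=5? ✗ → no.
sync_call: start t=89 < t=231? ✓; start t=89 >= t=13? ✓; start t=89 < t=5? ✗ → no.
Result: none.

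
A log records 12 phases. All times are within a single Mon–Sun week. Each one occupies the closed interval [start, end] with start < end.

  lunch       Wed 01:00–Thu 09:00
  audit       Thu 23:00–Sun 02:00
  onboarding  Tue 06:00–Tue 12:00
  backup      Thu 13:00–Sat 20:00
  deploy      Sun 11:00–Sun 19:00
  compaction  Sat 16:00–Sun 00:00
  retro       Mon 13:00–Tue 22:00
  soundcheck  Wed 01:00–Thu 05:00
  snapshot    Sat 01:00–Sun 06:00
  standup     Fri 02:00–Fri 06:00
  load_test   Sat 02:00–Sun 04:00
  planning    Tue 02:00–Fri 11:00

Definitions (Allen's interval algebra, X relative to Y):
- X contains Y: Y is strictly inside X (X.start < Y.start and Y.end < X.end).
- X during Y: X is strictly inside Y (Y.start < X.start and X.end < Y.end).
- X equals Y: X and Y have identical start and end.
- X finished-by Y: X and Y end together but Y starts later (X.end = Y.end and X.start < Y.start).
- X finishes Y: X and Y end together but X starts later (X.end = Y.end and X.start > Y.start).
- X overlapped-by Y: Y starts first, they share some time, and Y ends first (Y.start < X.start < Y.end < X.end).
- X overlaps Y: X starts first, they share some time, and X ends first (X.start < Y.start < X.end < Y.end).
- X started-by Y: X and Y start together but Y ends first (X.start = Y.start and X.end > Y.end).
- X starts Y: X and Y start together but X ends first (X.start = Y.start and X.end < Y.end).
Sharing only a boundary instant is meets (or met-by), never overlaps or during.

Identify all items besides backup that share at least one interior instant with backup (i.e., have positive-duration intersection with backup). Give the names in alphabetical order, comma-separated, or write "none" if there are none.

audit, compaction, load_test, planning, snapshot, standup

Target backup = [Thu 13:00, Sat 20:00].
audit [Thu 23:00, Sun 02:00] → overlapped-by → yes.
compaction [Sat 16:00, Sun 00:00] → overlapped-by → yes.
deploy [Sun 11:00, Sun 19:00] → after → no.
load_test [Sat 02:00, Sun 04:00] → overlapped-by → yes.
lunch [Wed 01:00, Thu 09:00] → before → no.
onboarding [Tue 06:00, Tue 12:00] → before → no.
planning [Tue 02:00, Fri 11:00] → overlaps → yes.
retro [Mon 13:00, Tue 22:00] → before → no.
snapshot [Sat 01:00, Sun 06:00] → overlapped-by → yes.
soundcheck [Wed 01:00, Thu 05:00] → before → no.
standup [Fri 02:00, Fri 06:00] → during → yes.
Result: audit, compaction, load_test, planning, snapshot, standup.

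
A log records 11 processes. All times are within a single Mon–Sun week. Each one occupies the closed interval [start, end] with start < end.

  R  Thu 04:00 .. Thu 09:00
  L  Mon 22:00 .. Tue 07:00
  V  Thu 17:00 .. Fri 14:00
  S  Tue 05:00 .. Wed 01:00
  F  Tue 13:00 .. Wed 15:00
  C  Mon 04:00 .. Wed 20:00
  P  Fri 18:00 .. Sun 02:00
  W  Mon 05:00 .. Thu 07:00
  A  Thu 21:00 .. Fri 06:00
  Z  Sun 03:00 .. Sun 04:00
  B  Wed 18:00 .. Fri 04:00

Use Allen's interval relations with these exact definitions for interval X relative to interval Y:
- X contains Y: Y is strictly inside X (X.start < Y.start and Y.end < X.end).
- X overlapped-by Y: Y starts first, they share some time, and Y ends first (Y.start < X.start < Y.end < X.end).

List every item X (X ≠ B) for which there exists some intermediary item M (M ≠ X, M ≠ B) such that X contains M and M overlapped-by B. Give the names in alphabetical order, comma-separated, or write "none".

V

Target B = [Wed 18:00, Fri 04:00].
Intermediaries M with M overlapped-by B: A, V.
Via A — items with X contains A: V.
Via V — items with X contains V: none.
Union: V.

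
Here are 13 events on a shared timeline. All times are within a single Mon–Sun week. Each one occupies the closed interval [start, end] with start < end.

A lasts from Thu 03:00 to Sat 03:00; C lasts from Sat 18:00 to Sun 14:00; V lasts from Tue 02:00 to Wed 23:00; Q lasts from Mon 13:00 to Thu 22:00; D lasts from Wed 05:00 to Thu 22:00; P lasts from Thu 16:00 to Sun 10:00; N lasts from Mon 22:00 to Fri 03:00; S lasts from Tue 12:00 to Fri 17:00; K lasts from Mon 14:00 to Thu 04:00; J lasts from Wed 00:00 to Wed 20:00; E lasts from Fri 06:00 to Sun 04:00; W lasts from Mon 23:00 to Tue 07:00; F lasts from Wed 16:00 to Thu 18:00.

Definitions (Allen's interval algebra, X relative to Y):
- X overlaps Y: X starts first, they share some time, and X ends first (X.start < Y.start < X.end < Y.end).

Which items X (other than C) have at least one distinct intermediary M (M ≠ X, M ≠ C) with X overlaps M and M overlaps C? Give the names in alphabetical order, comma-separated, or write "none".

Target C = [Sat 18:00, Sun 14:00].
Intermediaries M with M overlaps C: E, P.
Via E — items with X overlaps E: A, S.
Via P — items with X overlaps P: A, D, F, N, Q, S.
Union: A, D, F, N, Q, S.

A, D, F, N, Q, S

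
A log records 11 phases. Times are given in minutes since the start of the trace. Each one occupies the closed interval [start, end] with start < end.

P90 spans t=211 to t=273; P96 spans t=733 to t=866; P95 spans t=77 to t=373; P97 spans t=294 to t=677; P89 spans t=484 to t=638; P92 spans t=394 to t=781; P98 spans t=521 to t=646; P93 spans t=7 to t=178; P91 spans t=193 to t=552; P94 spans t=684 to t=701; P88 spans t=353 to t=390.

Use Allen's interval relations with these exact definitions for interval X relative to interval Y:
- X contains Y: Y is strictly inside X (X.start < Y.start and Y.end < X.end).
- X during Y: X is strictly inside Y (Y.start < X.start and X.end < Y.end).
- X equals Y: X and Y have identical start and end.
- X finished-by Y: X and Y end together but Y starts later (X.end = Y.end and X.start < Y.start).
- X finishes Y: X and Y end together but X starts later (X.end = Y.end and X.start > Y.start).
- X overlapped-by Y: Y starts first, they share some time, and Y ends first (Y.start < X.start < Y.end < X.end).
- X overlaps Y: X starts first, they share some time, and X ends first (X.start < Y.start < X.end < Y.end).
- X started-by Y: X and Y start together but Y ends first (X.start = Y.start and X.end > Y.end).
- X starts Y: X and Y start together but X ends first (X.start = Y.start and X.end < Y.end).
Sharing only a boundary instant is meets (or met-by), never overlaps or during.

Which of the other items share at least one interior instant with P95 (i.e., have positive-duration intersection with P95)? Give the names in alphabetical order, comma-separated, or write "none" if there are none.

Target P95 = [t=77, t=373].
P88 [t=353, t=390] → overlapped-by → yes.
P89 [t=484, t=638] → after → no.
P90 [t=211, t=273] → during → yes.
P91 [t=193, t=552] → overlapped-by → yes.
P92 [t=394, t=781] → after → no.
P93 [t=7, t=178] → overlaps → yes.
P94 [t=684, t=701] → after → no.
P96 [t=733, t=866] → after → no.
P97 [t=294, t=677] → overlapped-by → yes.
P98 [t=521, t=646] → after → no.
Result: P88, P90, P91, P93, P97.

P88, P90, P91, P93, P97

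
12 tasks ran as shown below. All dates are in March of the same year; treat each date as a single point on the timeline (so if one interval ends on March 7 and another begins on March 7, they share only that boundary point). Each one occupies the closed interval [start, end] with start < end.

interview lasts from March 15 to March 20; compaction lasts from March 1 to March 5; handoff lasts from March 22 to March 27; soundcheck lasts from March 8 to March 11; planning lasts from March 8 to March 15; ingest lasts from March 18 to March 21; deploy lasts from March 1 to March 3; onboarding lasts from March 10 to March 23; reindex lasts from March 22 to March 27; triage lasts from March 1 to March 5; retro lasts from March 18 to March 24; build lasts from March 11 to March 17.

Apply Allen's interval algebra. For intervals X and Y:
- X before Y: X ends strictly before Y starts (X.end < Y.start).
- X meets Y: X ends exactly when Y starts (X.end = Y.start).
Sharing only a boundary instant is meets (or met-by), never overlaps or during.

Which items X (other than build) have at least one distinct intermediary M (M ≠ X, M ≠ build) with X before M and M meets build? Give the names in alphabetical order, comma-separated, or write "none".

Target build = [March 11, March 17].
Intermediaries M with M meets build: soundcheck.
Via soundcheck — items with X before soundcheck: compaction, deploy, triage.
Union: compaction, deploy, triage.

compaction, deploy, triage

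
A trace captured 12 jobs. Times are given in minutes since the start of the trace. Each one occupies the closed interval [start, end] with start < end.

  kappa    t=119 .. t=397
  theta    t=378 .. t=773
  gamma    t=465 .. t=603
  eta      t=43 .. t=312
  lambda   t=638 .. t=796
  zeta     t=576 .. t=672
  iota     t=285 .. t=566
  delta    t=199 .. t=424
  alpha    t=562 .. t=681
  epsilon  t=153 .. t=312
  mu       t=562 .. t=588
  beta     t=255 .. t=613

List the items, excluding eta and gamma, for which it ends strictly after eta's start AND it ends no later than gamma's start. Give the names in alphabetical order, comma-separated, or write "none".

Conditions: its end is strictly after eta's start (X.end > t=43) AND its end is no later than gamma's start (X.end <= t=465).
alpha: end t=681 > t=43? ✓; end t=681 <= t=465? ✗ → no.
beta: end t=613 > t=43? ✓; end t=613 <= t=465? ✗ → no.
delta: end t=424 > t=43? ✓; end t=424 <= t=465? ✓ → yes.
epsilon: end t=312 > t=43? ✓; end t=312 <= t=465? ✓ → yes.
iota: end t=566 > t=43? ✓; end t=566 <= t=465? ✗ → no.
kappa: end t=397 > t=43? ✓; end t=397 <= t=465? ✓ → yes.
lambda: end t=796 > t=43? ✓; end t=796 <= t=465? ✗ → no.
mu: end t=588 > t=43? ✓; end t=588 <= t=465? ✗ → no.
theta: end t=773 > t=43? ✓; end t=773 <= t=465? ✗ → no.
zeta: end t=672 > t=43? ✓; end t=672 <= t=465? ✗ → no.
Result: delta, epsilon, kappa.

delta, epsilon, kappa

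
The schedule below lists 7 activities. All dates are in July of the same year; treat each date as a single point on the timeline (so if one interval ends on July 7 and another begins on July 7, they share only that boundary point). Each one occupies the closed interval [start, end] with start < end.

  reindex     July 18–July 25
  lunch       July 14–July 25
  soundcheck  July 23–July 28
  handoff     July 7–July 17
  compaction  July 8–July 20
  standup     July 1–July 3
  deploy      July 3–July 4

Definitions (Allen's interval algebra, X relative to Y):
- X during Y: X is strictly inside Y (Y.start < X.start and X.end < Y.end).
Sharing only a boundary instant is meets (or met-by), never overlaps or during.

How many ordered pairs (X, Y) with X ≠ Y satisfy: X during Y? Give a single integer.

0

Checking all 42 ordered pairs for relation 'during'; matching pairs in alphabetical order:
No pair satisfies it.
Count: 0.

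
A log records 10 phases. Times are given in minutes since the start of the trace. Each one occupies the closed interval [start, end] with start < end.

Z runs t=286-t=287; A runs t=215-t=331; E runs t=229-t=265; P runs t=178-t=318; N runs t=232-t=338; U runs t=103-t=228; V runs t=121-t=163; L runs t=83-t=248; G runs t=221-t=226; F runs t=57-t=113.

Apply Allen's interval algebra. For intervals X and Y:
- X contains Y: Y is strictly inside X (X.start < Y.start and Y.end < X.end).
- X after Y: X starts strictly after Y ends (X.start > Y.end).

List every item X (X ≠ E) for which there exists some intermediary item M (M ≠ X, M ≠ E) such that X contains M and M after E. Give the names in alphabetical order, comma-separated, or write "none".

A, N, P

Target E = [t=229, t=265].
Intermediaries M with M after E: Z.
Via Z — items with X contains Z: A, N, P.
Union: A, N, P.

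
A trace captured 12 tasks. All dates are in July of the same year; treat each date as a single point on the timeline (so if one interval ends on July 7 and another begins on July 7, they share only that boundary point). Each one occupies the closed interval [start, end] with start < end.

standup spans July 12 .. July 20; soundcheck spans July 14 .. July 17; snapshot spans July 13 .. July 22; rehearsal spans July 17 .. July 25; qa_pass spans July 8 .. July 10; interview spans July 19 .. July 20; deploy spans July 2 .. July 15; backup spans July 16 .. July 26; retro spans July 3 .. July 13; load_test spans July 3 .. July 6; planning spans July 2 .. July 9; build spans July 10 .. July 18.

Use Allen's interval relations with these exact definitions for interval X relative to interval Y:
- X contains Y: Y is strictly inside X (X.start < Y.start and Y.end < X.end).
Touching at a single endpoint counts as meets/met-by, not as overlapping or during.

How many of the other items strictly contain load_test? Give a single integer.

Target load_test = [July 3, July 6].
backup [July 16, July 26] → after → no.
build [July 10, July 18] → after → no.
deploy [July 2, July 15] → contains → counts.
interview [July 19, July 20] → after → no.
planning [July 2, July 9] → contains → counts.
qa_pass [July 8, July 10] → after → no.
rehearsal [July 17, July 25] → after → no.
retro [July 3, July 13] → started-by → no.
snapshot [July 13, July 22] → after → no.
soundcheck [July 14, July 17] → after → no.
standup [July 12, July 20] → after → no.
Total: 2.

2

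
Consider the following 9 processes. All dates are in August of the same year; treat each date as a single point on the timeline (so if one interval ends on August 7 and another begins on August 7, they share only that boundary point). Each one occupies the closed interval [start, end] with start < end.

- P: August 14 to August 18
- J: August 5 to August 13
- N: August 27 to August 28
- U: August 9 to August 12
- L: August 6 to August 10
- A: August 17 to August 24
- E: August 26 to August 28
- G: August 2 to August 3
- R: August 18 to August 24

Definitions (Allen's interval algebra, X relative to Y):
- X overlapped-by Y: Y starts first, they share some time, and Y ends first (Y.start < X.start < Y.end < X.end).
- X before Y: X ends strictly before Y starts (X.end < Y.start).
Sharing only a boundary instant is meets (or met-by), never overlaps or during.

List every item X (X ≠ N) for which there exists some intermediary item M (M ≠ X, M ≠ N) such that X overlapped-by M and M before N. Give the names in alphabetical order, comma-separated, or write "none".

Target N = [August 27, August 28].
Intermediaries M with M before N: A, G, J, L, P, R, U.
Via A — items with X overlapped-by A: none.
Via G — items with X overlapped-by G: none.
Via J — items with X overlapped-by J: none.
Via L — items with X overlapped-by L: U.
Via P — items with X overlapped-by P: A.
Via R — items with X overlapped-by R: none.
Via U — items with X overlapped-by U: none.
Union: A, U.

A, U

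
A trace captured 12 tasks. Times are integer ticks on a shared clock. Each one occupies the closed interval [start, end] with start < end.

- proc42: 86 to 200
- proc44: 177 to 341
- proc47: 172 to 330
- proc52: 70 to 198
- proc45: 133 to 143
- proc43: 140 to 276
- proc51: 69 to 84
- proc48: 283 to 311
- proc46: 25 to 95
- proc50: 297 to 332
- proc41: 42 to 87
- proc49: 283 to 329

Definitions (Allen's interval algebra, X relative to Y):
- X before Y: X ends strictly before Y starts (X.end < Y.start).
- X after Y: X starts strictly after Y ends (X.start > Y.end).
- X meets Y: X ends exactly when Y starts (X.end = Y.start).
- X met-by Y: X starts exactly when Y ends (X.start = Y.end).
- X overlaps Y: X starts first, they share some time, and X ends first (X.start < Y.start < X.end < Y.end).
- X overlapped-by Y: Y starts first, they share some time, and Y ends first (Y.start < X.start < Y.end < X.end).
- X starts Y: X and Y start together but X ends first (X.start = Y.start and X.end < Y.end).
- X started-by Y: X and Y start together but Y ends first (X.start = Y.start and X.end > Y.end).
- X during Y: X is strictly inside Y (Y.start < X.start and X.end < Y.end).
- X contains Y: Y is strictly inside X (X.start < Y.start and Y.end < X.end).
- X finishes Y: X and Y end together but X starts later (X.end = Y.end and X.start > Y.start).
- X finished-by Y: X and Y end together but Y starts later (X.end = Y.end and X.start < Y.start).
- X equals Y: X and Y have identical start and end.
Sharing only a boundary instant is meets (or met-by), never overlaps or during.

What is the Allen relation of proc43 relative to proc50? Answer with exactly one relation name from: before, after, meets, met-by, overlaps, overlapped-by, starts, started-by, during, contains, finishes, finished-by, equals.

proc43 = [140, 276]; proc50 = [297, 332].
Compare endpoints: proc43.start < proc50.start, proc43.start < proc50.end, proc43.end < proc50.start, proc43.end < proc50.end.
That pattern is 'before'.

before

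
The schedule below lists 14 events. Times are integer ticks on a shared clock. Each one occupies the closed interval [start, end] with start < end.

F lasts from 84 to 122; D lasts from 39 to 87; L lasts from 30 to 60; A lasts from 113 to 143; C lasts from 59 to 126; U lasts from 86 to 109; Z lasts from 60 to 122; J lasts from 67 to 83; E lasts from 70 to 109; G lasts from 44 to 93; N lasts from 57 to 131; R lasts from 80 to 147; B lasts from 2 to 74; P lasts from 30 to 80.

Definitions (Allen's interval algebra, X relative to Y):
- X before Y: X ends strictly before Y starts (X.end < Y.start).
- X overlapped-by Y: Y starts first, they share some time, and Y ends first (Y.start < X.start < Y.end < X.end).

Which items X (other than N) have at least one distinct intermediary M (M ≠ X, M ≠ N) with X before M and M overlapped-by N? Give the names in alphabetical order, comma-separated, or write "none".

B, D, E, G, J, L, P, U

Target N = [57, 131].
Intermediaries M with M overlapped-by N: A, R.
Via A — items with X before A: B, D, E, G, J, L, P, U.
Via R — items with X before R: B, L.
Union: B, D, E, G, J, L, P, U.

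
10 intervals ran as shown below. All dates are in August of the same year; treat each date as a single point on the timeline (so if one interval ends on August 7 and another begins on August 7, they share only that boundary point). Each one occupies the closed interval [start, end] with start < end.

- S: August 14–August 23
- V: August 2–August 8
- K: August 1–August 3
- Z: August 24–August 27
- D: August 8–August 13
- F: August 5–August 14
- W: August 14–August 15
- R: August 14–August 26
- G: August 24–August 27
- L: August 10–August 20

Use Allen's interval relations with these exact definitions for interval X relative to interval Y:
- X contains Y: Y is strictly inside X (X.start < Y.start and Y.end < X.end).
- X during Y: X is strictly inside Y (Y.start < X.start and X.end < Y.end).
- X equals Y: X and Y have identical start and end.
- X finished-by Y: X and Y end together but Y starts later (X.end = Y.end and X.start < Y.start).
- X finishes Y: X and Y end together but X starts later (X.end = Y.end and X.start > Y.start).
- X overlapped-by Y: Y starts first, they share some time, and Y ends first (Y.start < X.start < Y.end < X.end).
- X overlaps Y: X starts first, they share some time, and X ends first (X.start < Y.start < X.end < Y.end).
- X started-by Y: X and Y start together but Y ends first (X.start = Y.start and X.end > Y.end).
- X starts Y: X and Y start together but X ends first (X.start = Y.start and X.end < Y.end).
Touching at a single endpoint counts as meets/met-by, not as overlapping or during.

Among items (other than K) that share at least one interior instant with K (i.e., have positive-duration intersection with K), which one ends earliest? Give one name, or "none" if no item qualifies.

Target K = [August 1, August 3].
D [August 8, August 13] → after → excluded.
F [August 5, August 14] → after → excluded.
G [August 24, August 27] → after → excluded.
L [August 10, August 20] → after → excluded.
R [August 14, August 26] → after → excluded.
S [August 14, August 23] → after → excluded.
V [August 2, August 8] → overlapped-by → candidate.
W [August 14, August 15] → after → excluded.
Z [August 24, August 27] → after → excluded.
Among candidates, earliest end is August 8 → V.

V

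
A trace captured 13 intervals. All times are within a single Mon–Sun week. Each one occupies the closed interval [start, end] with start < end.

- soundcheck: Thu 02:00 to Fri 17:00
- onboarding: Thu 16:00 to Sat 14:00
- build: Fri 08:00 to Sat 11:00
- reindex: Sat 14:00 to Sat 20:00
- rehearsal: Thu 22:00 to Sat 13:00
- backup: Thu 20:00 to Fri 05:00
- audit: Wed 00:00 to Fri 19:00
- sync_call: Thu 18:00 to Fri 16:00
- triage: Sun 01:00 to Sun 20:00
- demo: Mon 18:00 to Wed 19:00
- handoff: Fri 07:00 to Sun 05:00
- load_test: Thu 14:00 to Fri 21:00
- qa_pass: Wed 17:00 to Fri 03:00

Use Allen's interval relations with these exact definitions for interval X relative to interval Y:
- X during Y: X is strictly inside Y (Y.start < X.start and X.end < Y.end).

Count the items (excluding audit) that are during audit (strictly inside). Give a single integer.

4

Target audit = [Wed 00:00, Fri 19:00].
backup [Thu 20:00, Fri 05:00] → during → counts.
build [Fri 08:00, Sat 11:00] → overlapped-by → no.
demo [Mon 18:00, Wed 19:00] → overlaps → no.
handoff [Fri 07:00, Sun 05:00] → overlapped-by → no.
load_test [Thu 14:00, Fri 21:00] → overlapped-by → no.
onboarding [Thu 16:00, Sat 14:00] → overlapped-by → no.
qa_pass [Wed 17:00, Fri 03:00] → during → counts.
rehearsal [Thu 22:00, Sat 13:00] → overlapped-by → no.
reindex [Sat 14:00, Sat 20:00] → after → no.
soundcheck [Thu 02:00, Fri 17:00] → during → counts.
sync_call [Thu 18:00, Fri 16:00] → during → counts.
triage [Sun 01:00, Sun 20:00] → after → no.
Total: 4.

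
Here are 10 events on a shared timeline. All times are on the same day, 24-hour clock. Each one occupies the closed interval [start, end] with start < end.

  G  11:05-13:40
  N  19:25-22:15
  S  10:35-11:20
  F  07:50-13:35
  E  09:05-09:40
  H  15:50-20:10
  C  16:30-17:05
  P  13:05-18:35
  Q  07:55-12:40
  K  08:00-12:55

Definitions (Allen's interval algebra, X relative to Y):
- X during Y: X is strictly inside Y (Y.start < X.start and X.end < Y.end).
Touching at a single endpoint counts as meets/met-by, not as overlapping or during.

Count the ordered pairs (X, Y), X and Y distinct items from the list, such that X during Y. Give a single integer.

Checking all 90 ordered pairs for relation 'during'; matching pairs in alphabetical order:
(C, H): C during H ✓
(C, P): C during P ✓
(E, F): E during F ✓
(E, K): E during K ✓
(E, Q): E during Q ✓
(K, F): K during F ✓
(Q, F): Q during F ✓
(S, F): S during F ✓
(S, K): S during K ✓
(S, Q): S during Q ✓
Count: 10.

10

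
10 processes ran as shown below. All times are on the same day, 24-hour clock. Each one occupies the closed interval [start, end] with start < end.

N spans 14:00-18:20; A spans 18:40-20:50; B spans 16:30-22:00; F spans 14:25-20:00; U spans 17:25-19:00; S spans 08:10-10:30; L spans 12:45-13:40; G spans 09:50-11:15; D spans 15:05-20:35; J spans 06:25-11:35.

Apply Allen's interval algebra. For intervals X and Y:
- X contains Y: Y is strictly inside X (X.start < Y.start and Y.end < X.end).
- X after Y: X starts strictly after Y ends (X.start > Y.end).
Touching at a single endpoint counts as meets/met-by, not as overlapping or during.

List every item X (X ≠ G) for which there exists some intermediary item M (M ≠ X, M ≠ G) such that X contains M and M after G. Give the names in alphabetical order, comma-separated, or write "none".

B, D, F

Target G = [09:50, 11:15].
Intermediaries M with M after G: A, B, D, F, L, N, U.
Via A — items with X contains A: B.
Via B — items with X contains B: none.
Via D — items with X contains D: none.
Via F — items with X contains F: none.
Via L — items with X contains L: none.
Via N — items with X contains N: none.
Via U — items with X contains U: B, D, F.
Union: B, D, F.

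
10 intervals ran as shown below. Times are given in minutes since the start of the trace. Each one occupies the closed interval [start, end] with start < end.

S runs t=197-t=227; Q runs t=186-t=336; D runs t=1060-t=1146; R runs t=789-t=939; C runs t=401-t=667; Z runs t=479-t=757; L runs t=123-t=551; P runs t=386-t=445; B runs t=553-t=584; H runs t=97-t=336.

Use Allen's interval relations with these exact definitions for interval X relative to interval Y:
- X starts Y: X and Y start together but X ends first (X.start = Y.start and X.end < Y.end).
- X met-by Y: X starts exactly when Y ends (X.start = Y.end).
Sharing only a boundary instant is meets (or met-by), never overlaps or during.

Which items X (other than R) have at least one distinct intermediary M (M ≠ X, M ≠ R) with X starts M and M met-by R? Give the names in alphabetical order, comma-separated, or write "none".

Target R = [t=789, t=939].
Intermediaries M with M met-by R: none.
Union: none.

none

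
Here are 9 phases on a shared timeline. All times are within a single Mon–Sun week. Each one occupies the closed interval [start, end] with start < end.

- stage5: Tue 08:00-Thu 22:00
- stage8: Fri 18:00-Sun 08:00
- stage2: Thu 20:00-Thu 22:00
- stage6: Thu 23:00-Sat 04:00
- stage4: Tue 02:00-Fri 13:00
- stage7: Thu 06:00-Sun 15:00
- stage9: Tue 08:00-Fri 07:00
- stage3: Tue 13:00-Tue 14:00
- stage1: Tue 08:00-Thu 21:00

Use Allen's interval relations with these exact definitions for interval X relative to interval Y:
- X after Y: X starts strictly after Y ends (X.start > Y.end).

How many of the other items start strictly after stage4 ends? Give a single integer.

Target stage4 = [Tue 02:00, Fri 13:00].
stage1 [Tue 08:00, Thu 21:00] → during → no.
stage2 [Thu 20:00, Thu 22:00] → during → no.
stage3 [Tue 13:00, Tue 14:00] → during → no.
stage5 [Tue 08:00, Thu 22:00] → during → no.
stage6 [Thu 23:00, Sat 04:00] → overlapped-by → no.
stage7 [Thu 06:00, Sun 15:00] → overlapped-by → no.
stage8 [Fri 18:00, Sun 08:00] → after → counts.
stage9 [Tue 08:00, Fri 07:00] → during → no.
Total: 1.

1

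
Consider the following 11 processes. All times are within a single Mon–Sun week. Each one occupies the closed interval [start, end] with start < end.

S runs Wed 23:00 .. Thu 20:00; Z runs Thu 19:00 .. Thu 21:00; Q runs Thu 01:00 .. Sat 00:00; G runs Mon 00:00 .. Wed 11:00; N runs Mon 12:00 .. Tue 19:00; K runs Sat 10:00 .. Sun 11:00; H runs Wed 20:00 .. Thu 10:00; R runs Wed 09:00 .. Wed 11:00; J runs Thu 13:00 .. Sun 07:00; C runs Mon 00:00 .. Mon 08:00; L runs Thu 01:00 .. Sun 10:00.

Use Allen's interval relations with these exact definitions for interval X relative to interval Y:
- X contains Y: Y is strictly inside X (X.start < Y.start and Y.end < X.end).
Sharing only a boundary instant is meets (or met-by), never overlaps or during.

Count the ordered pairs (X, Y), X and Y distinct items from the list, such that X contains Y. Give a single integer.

5

Checking all 110 ordered pairs for relation 'contains'; matching pairs in alphabetical order:
(G, N): G contains N ✓
(J, Z): J contains Z ✓
(L, J): L contains J ✓
(L, Z): L contains Z ✓
(Q, Z): Q contains Z ✓
Count: 5.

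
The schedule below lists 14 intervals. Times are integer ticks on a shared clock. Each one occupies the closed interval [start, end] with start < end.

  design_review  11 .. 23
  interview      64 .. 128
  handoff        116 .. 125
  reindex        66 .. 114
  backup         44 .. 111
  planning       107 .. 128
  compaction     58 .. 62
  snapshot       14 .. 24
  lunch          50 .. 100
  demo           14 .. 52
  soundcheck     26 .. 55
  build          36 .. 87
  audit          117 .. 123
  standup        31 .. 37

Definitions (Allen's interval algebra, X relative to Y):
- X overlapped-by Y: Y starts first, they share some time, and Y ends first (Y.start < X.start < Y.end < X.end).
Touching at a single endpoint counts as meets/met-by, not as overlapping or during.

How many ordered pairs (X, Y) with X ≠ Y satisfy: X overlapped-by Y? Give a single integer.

Checking all 182 ordered pairs for relation 'overlapped-by'; matching pairs in alphabetical order:
(backup, build): backup overlapped-by build ✓
(backup, demo): backup overlapped-by demo ✓
(backup, soundcheck): backup overlapped-by soundcheck ✓
(build, demo): build overlapped-by demo ✓
(build, soundcheck): build overlapped-by soundcheck ✓
(build, standup): build overlapped-by standup ✓
(demo, design_review): demo overlapped-by design_review ✓
(interview, backup): interview overlapped-by backup ✓
(interview, build): interview overlapped-by build ✓
(interview, lunch): interview overlapped-by lunch ✓
(lunch, build): lunch overlapped-by build ✓
(lunch, demo): lunch overlapped-by demo ✓
(lunch, soundcheck): lunch overlapped-by soundcheck ✓
(planning, backup): planning overlapped-by backup ✓
(planning, reindex): planning overlapped-by reindex ✓
(reindex, backup): reindex overlapped-by backup ✓
(reindex, build): reindex overlapped-by build ✓
(reindex, lunch): reindex overlapped-by lunch ✓
(snapshot, design_review): snapshot overlapped-by design_review ✓
(soundcheck, demo): soundcheck overlapped-by demo ✓
Count: 20.

20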